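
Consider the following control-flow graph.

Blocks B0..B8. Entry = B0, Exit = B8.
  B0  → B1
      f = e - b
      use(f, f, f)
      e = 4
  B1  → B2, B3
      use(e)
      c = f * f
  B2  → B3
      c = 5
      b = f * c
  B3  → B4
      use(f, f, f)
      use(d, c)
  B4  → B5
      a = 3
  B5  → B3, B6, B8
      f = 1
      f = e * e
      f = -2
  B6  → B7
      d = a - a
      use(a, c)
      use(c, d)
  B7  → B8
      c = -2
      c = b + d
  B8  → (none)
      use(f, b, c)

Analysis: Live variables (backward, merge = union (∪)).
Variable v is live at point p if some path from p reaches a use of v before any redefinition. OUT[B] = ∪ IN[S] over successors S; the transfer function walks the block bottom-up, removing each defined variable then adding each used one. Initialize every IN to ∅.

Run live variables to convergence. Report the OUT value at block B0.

Answer: {b, d, e, f}

Trace:
Per-block solution:
  B0: | IN={b, d, e} | OUT={b, d, e, f}
  B1: | IN={b, d, e, f} | OUT={b, c, d, e, f}
  B2: | IN={d, e, f} | OUT={b, c, d, e, f}
  B3: | IN={b, c, d, e, f} | OUT={b, c, d, e}
  B4: | IN={b, c, d, e} | OUT={a, b, c, d, e}
  B5: | IN={a, b, c, d, e} | OUT={a, b, c, d, e, f}
  B6: | IN={a, b, c, f} | OUT={b, d, f}
  B7: | IN={b, d, f} | OUT={b, c, f}
  B8: | IN={b, c, f} | OUT={}

Merge at B0: OUT[B0] = IN[B1] = {b, d, e, f}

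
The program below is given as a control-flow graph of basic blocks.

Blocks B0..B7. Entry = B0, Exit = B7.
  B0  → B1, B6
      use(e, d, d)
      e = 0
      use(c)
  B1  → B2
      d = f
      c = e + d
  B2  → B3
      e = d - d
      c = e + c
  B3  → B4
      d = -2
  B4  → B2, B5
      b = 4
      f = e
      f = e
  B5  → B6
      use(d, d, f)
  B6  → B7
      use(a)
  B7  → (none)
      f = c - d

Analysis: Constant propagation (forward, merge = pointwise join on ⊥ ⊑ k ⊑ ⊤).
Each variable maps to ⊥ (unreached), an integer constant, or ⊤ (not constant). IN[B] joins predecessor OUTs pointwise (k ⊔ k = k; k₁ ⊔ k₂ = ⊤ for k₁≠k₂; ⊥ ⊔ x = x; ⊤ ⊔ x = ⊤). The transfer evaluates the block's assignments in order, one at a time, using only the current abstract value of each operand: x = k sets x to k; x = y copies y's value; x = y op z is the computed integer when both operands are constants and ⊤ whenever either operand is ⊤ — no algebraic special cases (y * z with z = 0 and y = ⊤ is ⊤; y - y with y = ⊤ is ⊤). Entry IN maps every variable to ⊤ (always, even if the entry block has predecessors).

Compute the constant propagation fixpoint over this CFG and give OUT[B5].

Converged values:
  B0:   IN=(all ⊤)   OUT={e:0; rest ⊤}
  B1:   IN={e:0; rest ⊤}   OUT={e:0; rest ⊤}
  B2:   IN=(all ⊤)   OUT=(all ⊤)
  B3:   IN=(all ⊤)   OUT={d:-2; rest ⊤}
  B4:   IN={d:-2; rest ⊤}   OUT={b:4, d:-2; rest ⊤}
  B5:   IN={b:4, d:-2; rest ⊤}   OUT={b:4, d:-2; rest ⊤}
  B6:   IN=(all ⊤)   OUT=(all ⊤)
  B7:   IN=(all ⊤)   OUT=(all ⊤)

Merge at B5: IN[B5] = OUT[B4] = {a: ⊤, b: 4, c: ⊤, d: -2, e: ⊤, f: ⊤}
Applying B5's transfer function to that IN value gives OUT[B5] (row B5 above).

Answer: {a: ⊤, b: 4, c: ⊤, d: -2, e: ⊤, f: ⊤}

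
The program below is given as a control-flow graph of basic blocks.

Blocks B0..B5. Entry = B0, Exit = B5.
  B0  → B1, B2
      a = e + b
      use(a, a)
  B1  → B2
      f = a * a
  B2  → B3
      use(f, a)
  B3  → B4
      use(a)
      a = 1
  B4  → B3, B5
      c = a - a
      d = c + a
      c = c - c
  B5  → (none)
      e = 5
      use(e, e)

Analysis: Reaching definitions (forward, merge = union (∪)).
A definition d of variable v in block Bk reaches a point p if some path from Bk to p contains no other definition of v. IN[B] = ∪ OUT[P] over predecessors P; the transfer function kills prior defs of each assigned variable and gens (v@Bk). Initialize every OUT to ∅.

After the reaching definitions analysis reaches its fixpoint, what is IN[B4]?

Answer: {a@B3, c@B4, d@B4, f@B1}

Trace:
Converged values:
  B0:   IN={}   OUT={a@B0}
  B1:   IN={a@B0}   OUT={a@B0, f@B1}
  B2:   IN={a@B0, f@B1}   OUT={a@B0, f@B1}
  B3:   IN={a@B0, a@B3, c@B4, d@B4, f@B1}   OUT={a@B3, c@B4, d@B4, f@B1}
  B4:   IN={a@B3, c@B4, d@B4, f@B1}   OUT={a@B3, c@B4, d@B4, f@B1}
  B5:   IN={a@B3, c@B4, d@B4, f@B1}   OUT={a@B3, c@B4, d@B4, e@B5, f@B1}

Merge at B4: IN[B4] = OUT[B3] = {a@B3, c@B4, d@B4, f@B1}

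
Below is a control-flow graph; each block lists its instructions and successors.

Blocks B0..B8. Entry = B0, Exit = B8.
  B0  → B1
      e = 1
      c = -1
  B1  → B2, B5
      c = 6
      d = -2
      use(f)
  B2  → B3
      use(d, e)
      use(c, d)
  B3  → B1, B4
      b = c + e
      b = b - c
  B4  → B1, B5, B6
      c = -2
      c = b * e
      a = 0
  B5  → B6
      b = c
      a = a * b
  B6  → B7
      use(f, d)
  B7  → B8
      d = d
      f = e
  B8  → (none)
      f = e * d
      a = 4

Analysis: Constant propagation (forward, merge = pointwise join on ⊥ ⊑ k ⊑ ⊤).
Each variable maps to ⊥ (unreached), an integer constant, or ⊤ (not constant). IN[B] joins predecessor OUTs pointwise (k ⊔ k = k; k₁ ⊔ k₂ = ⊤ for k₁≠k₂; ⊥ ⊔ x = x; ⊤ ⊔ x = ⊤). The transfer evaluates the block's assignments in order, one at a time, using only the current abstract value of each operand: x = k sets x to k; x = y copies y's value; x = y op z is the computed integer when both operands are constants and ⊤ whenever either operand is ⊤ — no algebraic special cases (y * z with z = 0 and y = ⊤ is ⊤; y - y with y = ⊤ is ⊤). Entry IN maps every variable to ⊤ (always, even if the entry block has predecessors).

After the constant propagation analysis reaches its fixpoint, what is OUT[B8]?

Per-block solution:
  B0:  IN=(all ⊤)  OUT={c:-1, e:1; rest ⊤}
  B1:  IN={e:1; rest ⊤}  OUT={c:6, d:-2, e:1; rest ⊤}
  B2:  IN={c:6, d:-2, e:1; rest ⊤}  OUT={c:6, d:-2, e:1; rest ⊤}
  B3:  IN={c:6, d:-2, e:1; rest ⊤}  OUT={b:1, c:6, d:-2, e:1; rest ⊤}
  B4:  IN={b:1, c:6, d:-2, e:1; rest ⊤}  OUT={a:0, b:1, c:1, d:-2, e:1; rest ⊤}
  B5:  IN={d:-2, e:1; rest ⊤}  OUT={d:-2, e:1; rest ⊤}
  B6:  IN={d:-2, e:1; rest ⊤}  OUT={d:-2, e:1; rest ⊤}
  B7:  IN={d:-2, e:1; rest ⊤}  OUT={d:-2, e:1, f:1; rest ⊤}
  B8:  IN={d:-2, e:1, f:1; rest ⊤}  OUT={a:4, d:-2, e:1, f:-2; rest ⊤}

Merge at B8: IN[B8] = OUT[B7] = {a: ⊤, b: ⊤, c: ⊤, d: -2, e: 1, f: 1}
Applying B8's transfer function to that IN value gives OUT[B8] (row B8 above).

Answer: {a: 4, b: ⊤, c: ⊤, d: -2, e: 1, f: -2}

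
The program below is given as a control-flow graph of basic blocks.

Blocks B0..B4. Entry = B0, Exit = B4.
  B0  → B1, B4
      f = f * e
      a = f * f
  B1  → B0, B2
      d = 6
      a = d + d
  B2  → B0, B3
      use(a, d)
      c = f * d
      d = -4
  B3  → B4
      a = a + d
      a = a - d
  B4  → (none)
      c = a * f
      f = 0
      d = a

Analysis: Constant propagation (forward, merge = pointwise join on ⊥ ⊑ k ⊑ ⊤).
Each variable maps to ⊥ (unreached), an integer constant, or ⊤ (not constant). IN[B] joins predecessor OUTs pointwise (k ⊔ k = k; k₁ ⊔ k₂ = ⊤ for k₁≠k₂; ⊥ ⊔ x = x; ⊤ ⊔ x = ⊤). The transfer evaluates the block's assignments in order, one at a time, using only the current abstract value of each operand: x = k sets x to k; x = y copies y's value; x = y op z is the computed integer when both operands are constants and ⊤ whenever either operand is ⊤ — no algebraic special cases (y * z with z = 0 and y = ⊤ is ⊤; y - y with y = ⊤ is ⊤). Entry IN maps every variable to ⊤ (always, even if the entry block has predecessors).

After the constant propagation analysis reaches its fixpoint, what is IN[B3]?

Answer: {a: 12, b: ⊤, c: ⊤, d: -4, e: ⊤, f: ⊤}

Derivation:
Per-block solution:
  B0: | IN=(all ⊤) | OUT=(all ⊤)
  B1: | IN=(all ⊤) | OUT={a:12, d:6; rest ⊤}
  B2: | IN={a:12, d:6; rest ⊤} | OUT={a:12, d:-4; rest ⊤}
  B3: | IN={a:12, d:-4; rest ⊤} | OUT={a:12, d:-4; rest ⊤}
  B4: | IN=(all ⊤) | OUT={f:0; rest ⊤}

Merge at B3: IN[B3] = OUT[B2] = {a: 12, b: ⊤, c: ⊤, d: -4, e: ⊤, f: ⊤}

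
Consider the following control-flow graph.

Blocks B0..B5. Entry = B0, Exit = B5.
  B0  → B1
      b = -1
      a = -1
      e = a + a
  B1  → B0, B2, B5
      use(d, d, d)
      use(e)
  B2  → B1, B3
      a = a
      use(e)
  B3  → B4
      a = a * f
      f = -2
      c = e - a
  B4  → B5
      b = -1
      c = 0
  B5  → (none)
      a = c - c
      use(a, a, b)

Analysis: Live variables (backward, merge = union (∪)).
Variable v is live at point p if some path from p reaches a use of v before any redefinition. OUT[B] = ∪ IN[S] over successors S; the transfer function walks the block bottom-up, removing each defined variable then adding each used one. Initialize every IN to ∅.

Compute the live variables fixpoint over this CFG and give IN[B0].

Fixpoint table:
  B0:   IN={c, d, f}   OUT={a, b, c, d, e, f}
  B1:   IN={a, b, c, d, e, f}   OUT={a, b, c, d, e, f}
  B2:   IN={a, b, c, d, e, f}   OUT={a, b, c, d, e, f}
  B3:   IN={a, e, f}   OUT={}
  B4:   IN={}   OUT={b, c}
  B5:   IN={b, c}   OUT={}

Merge at B0: OUT[B0] = IN[B1] = {a, b, c, d, e, f}
Applying B0's transfer function to that OUT value gives IN[B0] (row B0 above).

Answer: {c, d, f}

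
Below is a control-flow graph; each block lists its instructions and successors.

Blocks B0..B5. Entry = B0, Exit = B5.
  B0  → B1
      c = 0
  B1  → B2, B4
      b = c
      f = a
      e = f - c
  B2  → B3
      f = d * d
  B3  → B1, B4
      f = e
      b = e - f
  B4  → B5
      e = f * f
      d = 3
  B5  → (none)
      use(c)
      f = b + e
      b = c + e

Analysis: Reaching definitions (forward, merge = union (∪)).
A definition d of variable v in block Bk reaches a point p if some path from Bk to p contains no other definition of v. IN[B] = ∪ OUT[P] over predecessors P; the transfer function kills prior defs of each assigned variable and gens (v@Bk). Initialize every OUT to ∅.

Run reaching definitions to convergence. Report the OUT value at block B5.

Answer: {b@B5, c@B0, d@B4, e@B4, f@B5}

Working:
Converged values:
  B0:   IN={}   OUT={c@B0}
  B1:   IN={b@B3, c@B0, e@B1, f@B3}   OUT={b@B1, c@B0, e@B1, f@B1}
  B2:   IN={b@B1, c@B0, e@B1, f@B1}   OUT={b@B1, c@B0, e@B1, f@B2}
  B3:   IN={b@B1, c@B0, e@B1, f@B2}   OUT={b@B3, c@B0, e@B1, f@B3}
  B4:   IN={b@B1, b@B3, c@B0, e@B1, f@B1, f@B3}   OUT={b@B1, b@B3, c@B0, d@B4, e@B4, f@B1, f@B3}
  B5:   IN={b@B1, b@B3, c@B0, d@B4, e@B4, f@B1, f@B3}   OUT={b@B5, c@B0, d@B4, e@B4, f@B5}

Merge at B5: IN[B5] = OUT[B4] = {b@B1, b@B3, c@B0, d@B4, e@B4, f@B1, f@B3}
Applying B5's transfer function to that IN value gives OUT[B5] (row B5 above).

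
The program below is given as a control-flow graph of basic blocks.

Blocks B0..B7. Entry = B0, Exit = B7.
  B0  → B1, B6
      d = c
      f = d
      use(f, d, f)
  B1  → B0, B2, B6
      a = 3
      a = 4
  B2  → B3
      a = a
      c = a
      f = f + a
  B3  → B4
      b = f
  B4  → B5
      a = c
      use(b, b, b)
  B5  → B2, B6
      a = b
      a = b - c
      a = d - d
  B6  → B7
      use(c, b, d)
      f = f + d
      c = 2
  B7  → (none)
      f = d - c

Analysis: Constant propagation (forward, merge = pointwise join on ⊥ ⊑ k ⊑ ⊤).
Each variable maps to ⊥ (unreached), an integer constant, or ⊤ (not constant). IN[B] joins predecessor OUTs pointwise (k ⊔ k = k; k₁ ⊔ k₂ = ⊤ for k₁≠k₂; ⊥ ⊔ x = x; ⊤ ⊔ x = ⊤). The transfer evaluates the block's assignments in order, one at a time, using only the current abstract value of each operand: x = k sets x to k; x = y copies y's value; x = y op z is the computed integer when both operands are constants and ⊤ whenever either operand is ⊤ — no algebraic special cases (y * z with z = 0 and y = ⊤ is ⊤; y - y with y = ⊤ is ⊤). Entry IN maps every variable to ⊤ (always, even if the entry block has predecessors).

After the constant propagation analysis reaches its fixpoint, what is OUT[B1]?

Answer: {a: 4, b: ⊤, c: ⊤, d: ⊤, e: ⊤, f: ⊤}

Trace:
Fixpoint table:
  B0:  IN=(all ⊤)  OUT=(all ⊤)
  B1:  IN=(all ⊤)  OUT={a:4; rest ⊤}
  B2:  IN=(all ⊤)  OUT=(all ⊤)
  B3:  IN=(all ⊤)  OUT=(all ⊤)
  B4:  IN=(all ⊤)  OUT=(all ⊤)
  B5:  IN=(all ⊤)  OUT=(all ⊤)
  B6:  IN=(all ⊤)  OUT={c:2; rest ⊤}
  B7:  IN={c:2; rest ⊤}  OUT={c:2; rest ⊤}

Merge at B1: IN[B1] = OUT[B0] = {a: ⊤, b: ⊤, c: ⊤, d: ⊤, e: ⊤, f: ⊤}
Applying B1's transfer function to that IN value gives OUT[B1] (row B1 above).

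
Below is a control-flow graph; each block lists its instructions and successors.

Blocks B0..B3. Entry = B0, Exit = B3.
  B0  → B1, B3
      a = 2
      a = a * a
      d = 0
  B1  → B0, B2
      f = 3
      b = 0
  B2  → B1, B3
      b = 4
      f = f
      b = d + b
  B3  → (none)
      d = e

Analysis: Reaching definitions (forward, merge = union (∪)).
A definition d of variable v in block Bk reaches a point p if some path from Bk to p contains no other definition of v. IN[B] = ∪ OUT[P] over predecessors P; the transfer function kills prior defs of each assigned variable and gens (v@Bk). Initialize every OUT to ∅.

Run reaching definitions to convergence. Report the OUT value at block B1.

Per-block solution:
  B0:   IN={a@B0, b@B1, d@B0, f@B1}   OUT={a@B0, b@B1, d@B0, f@B1}
  B1:   IN={a@B0, b@B1, b@B2, d@B0, f@B1, f@B2}   OUT={a@B0, b@B1, d@B0, f@B1}
  B2:   IN={a@B0, b@B1, d@B0, f@B1}   OUT={a@B0, b@B2, d@B0, f@B2}
  B3:   IN={a@B0, b@B1, b@B2, d@B0, f@B1, f@B2}   OUT={a@B0, b@B1, b@B2, d@B3, f@B1, f@B2}

Merge at B1: IN[B1] = OUT[B0] ⊔ OUT[B2] = {a@B0, b@B1, b@B2, d@B0, f@B1, f@B2}
Applying B1's transfer function to that IN value gives OUT[B1] (row B1 above).

Answer: {a@B0, b@B1, d@B0, f@B1}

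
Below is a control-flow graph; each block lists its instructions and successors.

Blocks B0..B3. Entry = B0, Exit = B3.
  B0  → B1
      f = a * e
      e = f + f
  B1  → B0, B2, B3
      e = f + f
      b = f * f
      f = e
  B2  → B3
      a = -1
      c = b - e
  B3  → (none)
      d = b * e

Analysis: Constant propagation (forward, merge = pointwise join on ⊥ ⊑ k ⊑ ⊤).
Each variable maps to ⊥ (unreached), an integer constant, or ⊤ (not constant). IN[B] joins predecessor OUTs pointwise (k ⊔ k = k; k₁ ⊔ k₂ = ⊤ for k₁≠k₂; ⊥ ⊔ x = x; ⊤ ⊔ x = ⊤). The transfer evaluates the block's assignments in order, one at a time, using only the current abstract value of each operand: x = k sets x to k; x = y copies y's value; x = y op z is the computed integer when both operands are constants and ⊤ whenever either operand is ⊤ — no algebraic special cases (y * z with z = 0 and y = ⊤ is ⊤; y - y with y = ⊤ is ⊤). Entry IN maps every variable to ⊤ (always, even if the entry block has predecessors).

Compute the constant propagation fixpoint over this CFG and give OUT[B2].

Answer: {a: -1, b: ⊤, c: ⊤, d: ⊤, e: ⊤, f: ⊤}

Derivation:
Per-block solution:
  B0: | IN=(all ⊤) | OUT=(all ⊤)
  B1: | IN=(all ⊤) | OUT=(all ⊤)
  B2: | IN=(all ⊤) | OUT={a:-1; rest ⊤}
  B3: | IN=(all ⊤) | OUT=(all ⊤)

Merge at B2: IN[B2] = OUT[B1] = {a: ⊤, b: ⊤, c: ⊤, d: ⊤, e: ⊤, f: ⊤}
Applying B2's transfer function to that IN value gives OUT[B2] (row B2 above).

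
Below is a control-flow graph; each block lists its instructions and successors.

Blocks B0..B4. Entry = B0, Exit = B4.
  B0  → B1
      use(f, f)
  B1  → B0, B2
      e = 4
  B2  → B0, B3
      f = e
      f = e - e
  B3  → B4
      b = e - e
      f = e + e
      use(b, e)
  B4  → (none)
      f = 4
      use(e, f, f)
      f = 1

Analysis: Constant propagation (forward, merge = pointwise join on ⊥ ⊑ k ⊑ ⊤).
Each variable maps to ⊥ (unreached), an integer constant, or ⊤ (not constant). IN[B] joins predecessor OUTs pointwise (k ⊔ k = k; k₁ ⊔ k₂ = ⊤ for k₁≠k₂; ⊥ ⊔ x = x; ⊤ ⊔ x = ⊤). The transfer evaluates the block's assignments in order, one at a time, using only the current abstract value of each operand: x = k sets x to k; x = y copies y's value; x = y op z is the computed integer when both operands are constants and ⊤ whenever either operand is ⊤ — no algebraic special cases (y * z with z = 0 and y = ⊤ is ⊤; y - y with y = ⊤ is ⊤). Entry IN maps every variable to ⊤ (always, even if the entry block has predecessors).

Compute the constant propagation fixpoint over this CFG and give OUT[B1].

Per-block solution:
  B0:  IN=(all ⊤)  OUT=(all ⊤)
  B1:  IN=(all ⊤)  OUT={e:4; rest ⊤}
  B2:  IN={e:4; rest ⊤}  OUT={e:4, f:0; rest ⊤}
  B3:  IN={e:4, f:0; rest ⊤}  OUT={b:0, e:4, f:8; rest ⊤}
  B4:  IN={b:0, e:4, f:8; rest ⊤}  OUT={b:0, e:4, f:1; rest ⊤}

Merge at B1: IN[B1] = OUT[B0] = {a: ⊤, b: ⊤, c: ⊤, d: ⊤, e: ⊤, f: ⊤}
Applying B1's transfer function to that IN value gives OUT[B1] (row B1 above).

Answer: {a: ⊤, b: ⊤, c: ⊤, d: ⊤, e: 4, f: ⊤}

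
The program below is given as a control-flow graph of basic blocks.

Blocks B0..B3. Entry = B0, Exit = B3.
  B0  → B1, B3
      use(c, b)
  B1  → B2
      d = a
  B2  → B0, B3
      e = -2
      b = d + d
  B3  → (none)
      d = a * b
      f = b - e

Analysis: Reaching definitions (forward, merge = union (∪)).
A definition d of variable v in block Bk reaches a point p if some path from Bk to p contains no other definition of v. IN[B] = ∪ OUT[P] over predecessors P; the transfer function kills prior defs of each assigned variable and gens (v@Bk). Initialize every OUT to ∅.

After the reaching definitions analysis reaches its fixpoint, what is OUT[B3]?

Converged values:
  B0:  IN={b@B2, d@B1, e@B2}  OUT={b@B2, d@B1, e@B2}
  B1:  IN={b@B2, d@B1, e@B2}  OUT={b@B2, d@B1, e@B2}
  B2:  IN={b@B2, d@B1, e@B2}  OUT={b@B2, d@B1, e@B2}
  B3:  IN={b@B2, d@B1, e@B2}  OUT={b@B2, d@B3, e@B2, f@B3}

Merge at B3: IN[B3] = OUT[B0] ⊔ OUT[B2] = {b@B2, d@B1, e@B2}
Applying B3's transfer function to that IN value gives OUT[B3] (row B3 above).

Answer: {b@B2, d@B3, e@B2, f@B3}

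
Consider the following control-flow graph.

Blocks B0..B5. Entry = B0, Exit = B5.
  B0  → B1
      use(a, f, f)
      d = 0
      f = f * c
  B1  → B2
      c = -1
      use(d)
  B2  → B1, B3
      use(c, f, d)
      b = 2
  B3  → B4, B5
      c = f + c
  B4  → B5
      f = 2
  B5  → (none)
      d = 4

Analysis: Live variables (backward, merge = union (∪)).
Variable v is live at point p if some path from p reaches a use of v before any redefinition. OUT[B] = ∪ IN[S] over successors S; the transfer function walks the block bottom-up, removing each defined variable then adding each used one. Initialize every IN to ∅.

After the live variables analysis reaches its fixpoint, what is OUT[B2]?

Answer: {c, d, f}

Working:
Converged values:
  B0: | IN={a, c, f} | OUT={d, f}
  B1: | IN={d, f} | OUT={c, d, f}
  B2: | IN={c, d, f} | OUT={c, d, f}
  B3: | IN={c, f} | OUT={}
  B4: | IN={} | OUT={}
  B5: | IN={} | OUT={}

Merge at B2: OUT[B2] = IN[B1] ⊔ IN[B3] = {c, d, f}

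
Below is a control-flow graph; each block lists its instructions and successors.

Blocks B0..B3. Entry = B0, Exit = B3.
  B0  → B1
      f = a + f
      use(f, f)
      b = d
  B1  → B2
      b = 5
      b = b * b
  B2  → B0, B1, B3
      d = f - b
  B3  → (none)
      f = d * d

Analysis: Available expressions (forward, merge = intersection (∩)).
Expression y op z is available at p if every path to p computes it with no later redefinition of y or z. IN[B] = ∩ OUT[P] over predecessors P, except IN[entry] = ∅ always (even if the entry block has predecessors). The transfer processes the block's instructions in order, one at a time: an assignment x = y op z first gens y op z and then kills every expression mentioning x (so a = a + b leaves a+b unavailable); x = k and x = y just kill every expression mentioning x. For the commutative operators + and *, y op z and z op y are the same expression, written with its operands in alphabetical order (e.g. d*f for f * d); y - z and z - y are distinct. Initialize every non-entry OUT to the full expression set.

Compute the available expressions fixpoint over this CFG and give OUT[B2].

Answer: {f-b}

Working:
Fixpoint table:
  B0: | IN={} | OUT={}
  B1: | IN={} | OUT={}
  B2: | IN={} | OUT={f-b}
  B3: | IN={f-b} | OUT={d*d}

Merge at B2: IN[B2] = OUT[B1] = {}
Applying B2's transfer function to that IN value gives OUT[B2] (row B2 above).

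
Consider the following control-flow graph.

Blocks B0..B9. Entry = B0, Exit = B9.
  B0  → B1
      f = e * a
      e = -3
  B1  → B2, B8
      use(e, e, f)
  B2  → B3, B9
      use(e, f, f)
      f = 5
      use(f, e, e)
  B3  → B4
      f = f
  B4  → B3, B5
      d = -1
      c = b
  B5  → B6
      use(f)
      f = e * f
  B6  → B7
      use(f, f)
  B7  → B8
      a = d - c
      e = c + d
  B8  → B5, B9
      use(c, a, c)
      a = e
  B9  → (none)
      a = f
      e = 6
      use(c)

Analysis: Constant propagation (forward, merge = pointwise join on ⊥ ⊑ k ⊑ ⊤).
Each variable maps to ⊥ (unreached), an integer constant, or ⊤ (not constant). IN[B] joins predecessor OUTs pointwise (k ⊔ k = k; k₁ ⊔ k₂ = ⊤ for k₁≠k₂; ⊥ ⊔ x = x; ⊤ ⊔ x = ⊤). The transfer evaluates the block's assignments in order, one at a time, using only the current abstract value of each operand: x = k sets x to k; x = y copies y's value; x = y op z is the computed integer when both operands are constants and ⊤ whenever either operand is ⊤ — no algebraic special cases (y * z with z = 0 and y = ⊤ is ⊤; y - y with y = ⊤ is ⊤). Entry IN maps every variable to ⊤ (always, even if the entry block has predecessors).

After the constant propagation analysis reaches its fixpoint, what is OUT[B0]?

Answer: {a: ⊤, b: ⊤, c: ⊤, d: ⊤, e: -3, f: ⊤}

Derivation:
Per-block solution:
  B0:  IN=(all ⊤)  OUT={e:-3; rest ⊤}
  B1:  IN={e:-3; rest ⊤}  OUT={e:-3; rest ⊤}
  B2:  IN={e:-3; rest ⊤}  OUT={e:-3, f:5; rest ⊤}
  B3:  IN={e:-3, f:5; rest ⊤}  OUT={e:-3, f:5; rest ⊤}
  B4:  IN={e:-3, f:5; rest ⊤}  OUT={d:-1, e:-3, f:5; rest ⊤}
  B5:  IN=(all ⊤)  OUT=(all ⊤)
  B6:  IN=(all ⊤)  OUT=(all ⊤)
  B7:  IN=(all ⊤)  OUT=(all ⊤)
  B8:  IN=(all ⊤)  OUT=(all ⊤)
  B9:  IN=(all ⊤)  OUT={e:6; rest ⊤}

B0 is the boundary node: IN[B0] = {a: ⊤, b: ⊤, c: ⊤, d: ⊤, e: ⊤, f: ⊤}
Applying B0's transfer function to that IN value gives OUT[B0] (row B0 above).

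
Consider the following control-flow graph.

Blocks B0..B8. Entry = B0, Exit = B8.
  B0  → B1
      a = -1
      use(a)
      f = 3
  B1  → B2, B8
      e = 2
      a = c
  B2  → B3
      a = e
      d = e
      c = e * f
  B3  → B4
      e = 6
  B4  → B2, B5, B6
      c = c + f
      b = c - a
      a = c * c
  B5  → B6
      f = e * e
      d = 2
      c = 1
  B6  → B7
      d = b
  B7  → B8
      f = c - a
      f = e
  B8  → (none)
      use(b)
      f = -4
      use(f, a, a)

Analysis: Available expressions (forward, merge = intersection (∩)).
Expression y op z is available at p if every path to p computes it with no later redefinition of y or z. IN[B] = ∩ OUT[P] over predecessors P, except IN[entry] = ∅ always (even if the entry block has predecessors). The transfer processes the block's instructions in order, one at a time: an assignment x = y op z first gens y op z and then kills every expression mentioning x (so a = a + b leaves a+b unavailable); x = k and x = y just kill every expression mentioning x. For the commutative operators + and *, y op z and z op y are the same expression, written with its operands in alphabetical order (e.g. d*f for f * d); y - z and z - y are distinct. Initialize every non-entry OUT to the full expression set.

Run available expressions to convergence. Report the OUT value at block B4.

Fixpoint table:
  B0:  IN={}  OUT={}
  B1:  IN={}  OUT={}
  B2:  IN={}  OUT={e*f}
  B3:  IN={e*f}  OUT={}
  B4:  IN={}  OUT={c*c}
  B5:  IN={c*c}  OUT={e*e}
  B6:  IN={}  OUT={}
  B7:  IN={}  OUT={c-a}
  B8:  IN={}  OUT={}

Merge at B4: IN[B4] = OUT[B3] = {}
Applying B4's transfer function to that IN value gives OUT[B4] (row B4 above).

Answer: {c*c}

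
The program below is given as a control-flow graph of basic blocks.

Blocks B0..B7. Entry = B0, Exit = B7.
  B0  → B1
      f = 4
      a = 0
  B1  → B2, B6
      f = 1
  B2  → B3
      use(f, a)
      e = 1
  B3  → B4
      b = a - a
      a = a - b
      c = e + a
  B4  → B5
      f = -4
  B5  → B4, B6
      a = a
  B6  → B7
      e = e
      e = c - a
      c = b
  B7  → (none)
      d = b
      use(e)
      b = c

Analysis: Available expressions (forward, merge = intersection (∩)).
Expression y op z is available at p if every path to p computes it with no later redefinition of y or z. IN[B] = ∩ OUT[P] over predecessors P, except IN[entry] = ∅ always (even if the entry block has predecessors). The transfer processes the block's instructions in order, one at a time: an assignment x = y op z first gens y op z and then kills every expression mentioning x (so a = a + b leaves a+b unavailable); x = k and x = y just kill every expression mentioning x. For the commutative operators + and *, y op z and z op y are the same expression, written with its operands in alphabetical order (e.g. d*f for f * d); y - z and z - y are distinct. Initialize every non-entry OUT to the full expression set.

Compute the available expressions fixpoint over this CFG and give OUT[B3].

Answer: {a+e}

Derivation:
Fixpoint table:
  B0:   IN={}   OUT={}
  B1:   IN={}   OUT={}
  B2:   IN={}   OUT={}
  B3:   IN={}   OUT={a+e}
  B4:   IN={}   OUT={}
  B5:   IN={}   OUT={}
  B6:   IN={}   OUT={}
  B7:   IN={}   OUT={}

Merge at B3: IN[B3] = OUT[B2] = {}
Applying B3's transfer function to that IN value gives OUT[B3] (row B3 above).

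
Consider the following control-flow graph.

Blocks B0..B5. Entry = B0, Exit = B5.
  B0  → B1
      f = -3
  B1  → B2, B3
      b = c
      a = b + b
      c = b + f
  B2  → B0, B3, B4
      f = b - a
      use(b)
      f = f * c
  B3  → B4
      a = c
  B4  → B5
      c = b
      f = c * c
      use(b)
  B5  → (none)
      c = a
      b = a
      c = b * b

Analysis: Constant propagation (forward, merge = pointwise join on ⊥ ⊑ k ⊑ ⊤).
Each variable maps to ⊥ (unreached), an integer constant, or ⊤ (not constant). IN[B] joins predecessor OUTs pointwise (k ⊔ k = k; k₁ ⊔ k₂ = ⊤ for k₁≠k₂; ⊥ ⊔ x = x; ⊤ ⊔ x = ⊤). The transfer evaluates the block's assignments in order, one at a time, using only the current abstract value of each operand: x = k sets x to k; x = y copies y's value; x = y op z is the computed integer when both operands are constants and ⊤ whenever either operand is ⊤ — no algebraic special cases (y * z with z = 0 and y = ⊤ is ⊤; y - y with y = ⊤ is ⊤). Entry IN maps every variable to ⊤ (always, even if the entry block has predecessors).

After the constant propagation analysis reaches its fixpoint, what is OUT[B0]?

Answer: {a: ⊤, b: ⊤, c: ⊤, d: ⊤, e: ⊤, f: -3}

Trace:
Converged values:
  B0: | IN=(all ⊤) | OUT={f:-3; rest ⊤}
  B1: | IN={f:-3; rest ⊤} | OUT={f:-3; rest ⊤}
  B2: | IN={f:-3; rest ⊤} | OUT=(all ⊤)
  B3: | IN=(all ⊤) | OUT=(all ⊤)
  B4: | IN=(all ⊤) | OUT=(all ⊤)
  B5: | IN=(all ⊤) | OUT=(all ⊤)

Merge at B0 (entry node, so the boundary value (all ⊤) is joined with the incoming edge(s)): IN[B0] = (all ⊤) ⊔ OUT[B2] = {a: ⊤, b: ⊤, c: ⊤, d: ⊤, e: ⊤, f: ⊤}
Applying B0's transfer function to that IN value gives OUT[B0] (row B0 above).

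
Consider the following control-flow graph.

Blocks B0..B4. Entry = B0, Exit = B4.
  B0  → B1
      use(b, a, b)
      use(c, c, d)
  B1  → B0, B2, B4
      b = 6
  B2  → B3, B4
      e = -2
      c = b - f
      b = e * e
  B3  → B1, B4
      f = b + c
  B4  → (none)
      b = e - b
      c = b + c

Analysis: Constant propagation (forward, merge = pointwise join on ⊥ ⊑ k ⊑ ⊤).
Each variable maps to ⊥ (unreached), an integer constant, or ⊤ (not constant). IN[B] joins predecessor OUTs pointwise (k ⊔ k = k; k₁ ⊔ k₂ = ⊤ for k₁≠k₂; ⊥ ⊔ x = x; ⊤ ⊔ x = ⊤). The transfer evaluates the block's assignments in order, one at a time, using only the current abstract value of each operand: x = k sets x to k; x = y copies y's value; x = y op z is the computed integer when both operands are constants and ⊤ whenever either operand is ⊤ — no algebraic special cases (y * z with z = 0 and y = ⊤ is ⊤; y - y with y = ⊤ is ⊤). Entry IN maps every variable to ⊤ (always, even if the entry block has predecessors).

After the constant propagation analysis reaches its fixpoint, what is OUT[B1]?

Answer: {a: ⊤, b: 6, c: ⊤, d: ⊤, e: ⊤, f: ⊤}

Trace:
Fixpoint table:
  B0:  IN=(all ⊤)  OUT=(all ⊤)
  B1:  IN=(all ⊤)  OUT={b:6; rest ⊤}
  B2:  IN={b:6; rest ⊤}  OUT={b:4, e:-2; rest ⊤}
  B3:  IN={b:4, e:-2; rest ⊤}  OUT={b:4, e:-2; rest ⊤}
  B4:  IN=(all ⊤)  OUT=(all ⊤)

Merge at B1: IN[B1] = OUT[B0] ⊔ OUT[B3] = {a: ⊤, b: ⊤, c: ⊤, d: ⊤, e: ⊤, f: ⊤}
Applying B1's transfer function to that IN value gives OUT[B1] (row B1 above).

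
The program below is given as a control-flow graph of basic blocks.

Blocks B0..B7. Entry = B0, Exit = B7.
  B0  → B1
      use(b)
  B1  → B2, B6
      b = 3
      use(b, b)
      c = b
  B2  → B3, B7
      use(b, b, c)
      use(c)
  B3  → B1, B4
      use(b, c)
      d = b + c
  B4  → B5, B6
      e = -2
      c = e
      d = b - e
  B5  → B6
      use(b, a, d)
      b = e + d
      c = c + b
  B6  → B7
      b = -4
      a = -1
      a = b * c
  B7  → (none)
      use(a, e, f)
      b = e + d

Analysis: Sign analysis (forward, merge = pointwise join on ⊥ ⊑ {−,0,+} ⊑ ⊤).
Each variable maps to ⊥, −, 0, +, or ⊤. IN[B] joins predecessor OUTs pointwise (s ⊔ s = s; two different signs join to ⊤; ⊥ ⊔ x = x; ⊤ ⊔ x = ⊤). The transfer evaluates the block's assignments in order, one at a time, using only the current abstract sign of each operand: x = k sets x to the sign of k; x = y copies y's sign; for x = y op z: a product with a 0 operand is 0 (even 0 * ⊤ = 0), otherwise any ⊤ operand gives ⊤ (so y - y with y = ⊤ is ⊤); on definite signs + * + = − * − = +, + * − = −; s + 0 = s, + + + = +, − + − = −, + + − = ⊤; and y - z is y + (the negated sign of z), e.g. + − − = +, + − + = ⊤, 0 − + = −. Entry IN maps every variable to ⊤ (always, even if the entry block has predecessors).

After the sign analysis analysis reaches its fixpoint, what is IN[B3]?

Answer: {a: ⊤, b: +, c: +, d: ⊤, e: ⊤, f: ⊤}

Derivation:
Fixpoint table:
  B0:  IN=(all ⊤)  OUT=(all ⊤)
  B1:  IN=(all ⊤)  OUT={b:+, c:+; rest ⊤}
  B2:  IN={b:+, c:+; rest ⊤}  OUT={b:+, c:+; rest ⊤}
  B3:  IN={b:+, c:+; rest ⊤}  OUT={b:+, c:+, d:+; rest ⊤}
  B4:  IN={b:+, c:+, d:+; rest ⊤}  OUT={b:+, c:-, d:+, e:-; rest ⊤}
  B5:  IN={b:+, c:-, d:+, e:-; rest ⊤}  OUT={d:+, e:-; rest ⊤}
  B6:  IN=(all ⊤)  OUT={b:-; rest ⊤}
  B7:  IN=(all ⊤)  OUT=(all ⊤)

Merge at B3: IN[B3] = OUT[B2] = {a: ⊤, b: +, c: +, d: ⊤, e: ⊤, f: ⊤}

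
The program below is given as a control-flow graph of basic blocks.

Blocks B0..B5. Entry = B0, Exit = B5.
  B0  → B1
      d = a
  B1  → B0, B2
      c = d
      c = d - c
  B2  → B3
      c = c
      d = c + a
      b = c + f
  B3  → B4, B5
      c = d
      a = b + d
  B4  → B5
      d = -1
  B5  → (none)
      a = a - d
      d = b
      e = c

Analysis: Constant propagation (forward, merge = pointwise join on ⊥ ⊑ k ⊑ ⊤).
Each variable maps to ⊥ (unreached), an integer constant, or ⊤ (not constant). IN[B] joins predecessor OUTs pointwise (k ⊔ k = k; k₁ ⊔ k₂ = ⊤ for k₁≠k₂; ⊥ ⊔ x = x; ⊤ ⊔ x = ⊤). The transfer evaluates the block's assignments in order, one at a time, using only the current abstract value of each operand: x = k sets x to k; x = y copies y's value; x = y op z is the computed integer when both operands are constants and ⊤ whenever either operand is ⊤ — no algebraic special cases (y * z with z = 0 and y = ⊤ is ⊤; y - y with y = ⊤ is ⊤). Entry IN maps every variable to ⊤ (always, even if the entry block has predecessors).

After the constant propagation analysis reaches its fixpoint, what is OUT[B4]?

Answer: {a: ⊤, b: ⊤, c: ⊤, d: -1, e: ⊤, f: ⊤}

Trace:
Converged values:
  B0:   IN=(all ⊤)   OUT=(all ⊤)
  B1:   IN=(all ⊤)   OUT=(all ⊤)
  B2:   IN=(all ⊤)   OUT=(all ⊤)
  B3:   IN=(all ⊤)   OUT=(all ⊤)
  B4:   IN=(all ⊤)   OUT={d:-1; rest ⊤}
  B5:   IN=(all ⊤)   OUT=(all ⊤)

Merge at B4: IN[B4] = OUT[B3] = {a: ⊤, b: ⊤, c: ⊤, d: ⊤, e: ⊤, f: ⊤}
Applying B4's transfer function to that IN value gives OUT[B4] (row B4 above).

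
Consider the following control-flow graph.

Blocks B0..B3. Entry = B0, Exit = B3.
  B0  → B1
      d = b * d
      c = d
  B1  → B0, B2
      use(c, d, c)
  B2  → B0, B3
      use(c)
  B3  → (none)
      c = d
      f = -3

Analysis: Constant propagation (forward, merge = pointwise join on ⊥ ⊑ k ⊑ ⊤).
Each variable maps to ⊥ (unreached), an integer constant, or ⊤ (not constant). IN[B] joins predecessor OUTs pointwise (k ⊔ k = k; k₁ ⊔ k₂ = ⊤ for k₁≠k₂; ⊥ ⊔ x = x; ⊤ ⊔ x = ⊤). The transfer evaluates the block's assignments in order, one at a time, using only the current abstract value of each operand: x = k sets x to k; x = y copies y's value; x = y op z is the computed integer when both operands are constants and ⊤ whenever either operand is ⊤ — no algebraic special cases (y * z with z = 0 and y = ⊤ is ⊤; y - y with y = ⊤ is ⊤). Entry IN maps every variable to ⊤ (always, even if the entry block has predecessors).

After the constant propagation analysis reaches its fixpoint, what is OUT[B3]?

Answer: {a: ⊤, b: ⊤, c: ⊤, d: ⊤, e: ⊤, f: -3}

Derivation:
Fixpoint table:
  B0:  IN=(all ⊤)  OUT=(all ⊤)
  B1:  IN=(all ⊤)  OUT=(all ⊤)
  B2:  IN=(all ⊤)  OUT=(all ⊤)
  B3:  IN=(all ⊤)  OUT={f:-3; rest ⊤}

Merge at B3: IN[B3] = OUT[B2] = {a: ⊤, b: ⊤, c: ⊤, d: ⊤, e: ⊤, f: ⊤}
Applying B3's transfer function to that IN value gives OUT[B3] (row B3 above).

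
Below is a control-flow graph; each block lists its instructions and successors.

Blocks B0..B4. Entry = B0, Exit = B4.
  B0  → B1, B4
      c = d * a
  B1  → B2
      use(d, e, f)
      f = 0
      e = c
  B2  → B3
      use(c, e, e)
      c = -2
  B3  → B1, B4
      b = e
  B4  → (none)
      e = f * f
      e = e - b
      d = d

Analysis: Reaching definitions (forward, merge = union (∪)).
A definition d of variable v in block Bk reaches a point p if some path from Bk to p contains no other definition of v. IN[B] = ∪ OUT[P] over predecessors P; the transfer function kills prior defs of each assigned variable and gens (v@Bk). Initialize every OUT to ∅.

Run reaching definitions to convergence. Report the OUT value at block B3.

Answer: {b@B3, c@B2, e@B1, f@B1}

Working:
Per-block solution:
  B0: | IN={} | OUT={c@B0}
  B1: | IN={b@B3, c@B0, c@B2, e@B1, f@B1} | OUT={b@B3, c@B0, c@B2, e@B1, f@B1}
  B2: | IN={b@B3, c@B0, c@B2, e@B1, f@B1} | OUT={b@B3, c@B2, e@B1, f@B1}
  B3: | IN={b@B3, c@B2, e@B1, f@B1} | OUT={b@B3, c@B2, e@B1, f@B1}
  B4: | IN={b@B3, c@B0, c@B2, e@B1, f@B1} | OUT={b@B3, c@B0, c@B2, d@B4, e@B4, f@B1}

Merge at B3: IN[B3] = OUT[B2] = {b@B3, c@B2, e@B1, f@B1}
Applying B3's transfer function to that IN value gives OUT[B3] (row B3 above).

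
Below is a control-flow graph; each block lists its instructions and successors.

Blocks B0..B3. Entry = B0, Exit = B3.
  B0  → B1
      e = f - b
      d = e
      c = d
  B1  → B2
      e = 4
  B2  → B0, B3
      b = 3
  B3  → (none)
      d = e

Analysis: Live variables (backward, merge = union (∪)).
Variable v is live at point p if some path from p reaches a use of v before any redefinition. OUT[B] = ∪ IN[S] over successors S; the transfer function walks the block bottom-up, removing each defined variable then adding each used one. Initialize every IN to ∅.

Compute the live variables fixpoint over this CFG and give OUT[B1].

Answer: {e, f}

Trace:
Per-block solution:
  B0:   IN={b, f}   OUT={f}
  B1:   IN={f}   OUT={e, f}
  B2:   IN={e, f}   OUT={b, e, f}
  B3:   IN={e}   OUT={}

Merge at B1: OUT[B1] = IN[B2] = {e, f}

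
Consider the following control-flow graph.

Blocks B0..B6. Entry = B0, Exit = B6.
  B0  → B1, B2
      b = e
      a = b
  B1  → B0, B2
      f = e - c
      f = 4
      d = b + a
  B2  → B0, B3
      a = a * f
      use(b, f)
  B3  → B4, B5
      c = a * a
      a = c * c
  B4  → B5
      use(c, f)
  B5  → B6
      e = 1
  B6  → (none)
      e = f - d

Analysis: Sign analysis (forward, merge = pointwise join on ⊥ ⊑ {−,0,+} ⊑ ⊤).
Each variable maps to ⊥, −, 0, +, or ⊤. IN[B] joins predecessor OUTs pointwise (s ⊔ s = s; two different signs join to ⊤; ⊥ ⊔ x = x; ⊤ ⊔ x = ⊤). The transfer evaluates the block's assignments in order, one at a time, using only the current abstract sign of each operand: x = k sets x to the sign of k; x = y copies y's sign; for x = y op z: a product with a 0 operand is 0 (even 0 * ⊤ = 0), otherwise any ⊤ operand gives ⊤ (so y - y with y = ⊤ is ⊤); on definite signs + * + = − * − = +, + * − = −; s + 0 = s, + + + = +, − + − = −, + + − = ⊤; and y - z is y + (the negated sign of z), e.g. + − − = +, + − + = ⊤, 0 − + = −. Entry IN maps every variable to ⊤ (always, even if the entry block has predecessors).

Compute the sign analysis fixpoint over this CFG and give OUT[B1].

Answer: {a: ⊤, b: ⊤, c: ⊤, d: ⊤, e: ⊤, f: +}

Trace:
Fixpoint table:
  B0: | IN=(all ⊤) | OUT=(all ⊤)
  B1: | IN=(all ⊤) | OUT={f:+; rest ⊤}
  B2: | IN=(all ⊤) | OUT=(all ⊤)
  B3: | IN=(all ⊤) | OUT=(all ⊤)
  B4: | IN=(all ⊤) | OUT=(all ⊤)
  B5: | IN=(all ⊤) | OUT={e:+; rest ⊤}
  B6: | IN={e:+; rest ⊤} | OUT=(all ⊤)

Merge at B1: IN[B1] = OUT[B0] = {a: ⊤, b: ⊤, c: ⊤, d: ⊤, e: ⊤, f: ⊤}
Applying B1's transfer function to that IN value gives OUT[B1] (row B1 above).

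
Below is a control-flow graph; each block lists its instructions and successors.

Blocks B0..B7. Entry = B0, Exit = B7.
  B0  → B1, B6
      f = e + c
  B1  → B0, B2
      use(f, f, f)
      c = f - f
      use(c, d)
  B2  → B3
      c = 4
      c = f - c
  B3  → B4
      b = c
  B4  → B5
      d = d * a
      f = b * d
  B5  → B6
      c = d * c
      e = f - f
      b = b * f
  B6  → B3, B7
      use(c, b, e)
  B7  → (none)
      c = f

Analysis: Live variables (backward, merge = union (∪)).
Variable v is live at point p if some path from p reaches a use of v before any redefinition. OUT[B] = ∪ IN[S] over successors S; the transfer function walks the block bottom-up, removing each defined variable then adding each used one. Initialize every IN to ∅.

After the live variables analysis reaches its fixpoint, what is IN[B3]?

Answer: {a, c, d}

Working:
Fixpoint table:
  B0:   IN={a, b, c, d, e}   OUT={a, b, c, d, e, f}
  B1:   IN={a, b, d, e, f}   OUT={a, b, c, d, e, f}
  B2:   IN={a, d, f}   OUT={a, c, d}
  B3:   IN={a, c, d}   OUT={a, b, c, d}
  B4:   IN={a, b, c, d}   OUT={a, b, c, d, f}
  B5:   IN={a, b, c, d, f}   OUT={a, b, c, d, e, f}
  B6:   IN={a, b, c, d, e, f}   OUT={a, c, d, f}
  B7:   IN={f}   OUT={}

Merge at B3: OUT[B3] = IN[B4] = {a, b, c, d}
Applying B3's transfer function to that OUT value gives IN[B3] (row B3 above).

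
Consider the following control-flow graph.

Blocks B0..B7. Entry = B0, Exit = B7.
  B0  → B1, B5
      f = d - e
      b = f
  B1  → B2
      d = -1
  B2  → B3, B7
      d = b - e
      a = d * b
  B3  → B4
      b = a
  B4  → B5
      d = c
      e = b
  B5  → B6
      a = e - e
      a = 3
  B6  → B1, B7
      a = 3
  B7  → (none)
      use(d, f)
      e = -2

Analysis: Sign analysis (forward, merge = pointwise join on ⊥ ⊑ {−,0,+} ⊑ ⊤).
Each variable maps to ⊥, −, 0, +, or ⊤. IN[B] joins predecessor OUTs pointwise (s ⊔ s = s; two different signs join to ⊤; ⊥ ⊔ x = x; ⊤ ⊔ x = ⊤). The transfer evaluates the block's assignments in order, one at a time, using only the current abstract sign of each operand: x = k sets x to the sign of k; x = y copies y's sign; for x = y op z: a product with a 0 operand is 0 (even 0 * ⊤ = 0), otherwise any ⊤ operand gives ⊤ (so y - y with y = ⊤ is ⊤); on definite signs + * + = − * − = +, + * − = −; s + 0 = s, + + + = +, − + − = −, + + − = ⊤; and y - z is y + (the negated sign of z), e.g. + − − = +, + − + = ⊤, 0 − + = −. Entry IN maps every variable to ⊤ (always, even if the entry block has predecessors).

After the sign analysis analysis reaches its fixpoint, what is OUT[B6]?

Answer: {a: +, b: ⊤, c: ⊤, d: ⊤, e: ⊤, f: ⊤}

Derivation:
Fixpoint table:
  B0:   IN=(all ⊤)   OUT=(all ⊤)
  B1:   IN=(all ⊤)   OUT={d:-; rest ⊤}
  B2:   IN={d:-; rest ⊤}   OUT=(all ⊤)
  B3:   IN=(all ⊤)   OUT=(all ⊤)
  B4:   IN=(all ⊤)   OUT=(all ⊤)
  B5:   IN=(all ⊤)   OUT={a:+; rest ⊤}
  B6:   IN={a:+; rest ⊤}   OUT={a:+; rest ⊤}
  B7:   IN=(all ⊤)   OUT={e:-; rest ⊤}

Merge at B6: IN[B6] = OUT[B5] = {a: +, b: ⊤, c: ⊤, d: ⊤, e: ⊤, f: ⊤}
Applying B6's transfer function to that IN value gives OUT[B6] (row B6 above).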